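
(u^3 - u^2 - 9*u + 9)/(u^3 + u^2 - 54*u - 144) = (u^2 - 4*u + 3)/(u^2 - 2*u - 48)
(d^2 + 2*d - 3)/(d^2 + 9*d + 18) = (d - 1)/(d + 6)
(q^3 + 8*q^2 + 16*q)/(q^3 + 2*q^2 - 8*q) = (q + 4)/(q - 2)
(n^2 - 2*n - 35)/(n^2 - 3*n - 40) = (n - 7)/(n - 8)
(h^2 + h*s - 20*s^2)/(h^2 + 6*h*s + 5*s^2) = (h - 4*s)/(h + s)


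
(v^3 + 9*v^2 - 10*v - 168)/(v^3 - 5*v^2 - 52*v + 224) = (v + 6)/(v - 8)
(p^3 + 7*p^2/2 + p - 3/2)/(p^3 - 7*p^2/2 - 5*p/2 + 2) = (p + 3)/(p - 4)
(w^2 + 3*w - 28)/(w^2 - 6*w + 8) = (w + 7)/(w - 2)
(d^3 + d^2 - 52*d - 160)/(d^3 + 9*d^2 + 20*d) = (d - 8)/d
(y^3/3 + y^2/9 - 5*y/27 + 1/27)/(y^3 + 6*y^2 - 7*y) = (9*y^3 + 3*y^2 - 5*y + 1)/(27*y*(y^2 + 6*y - 7))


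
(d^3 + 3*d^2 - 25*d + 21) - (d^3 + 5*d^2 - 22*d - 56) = -2*d^2 - 3*d + 77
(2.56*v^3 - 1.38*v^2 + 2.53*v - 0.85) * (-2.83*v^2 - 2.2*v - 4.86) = -7.2448*v^5 - 1.7266*v^4 - 16.5655*v^3 + 3.5463*v^2 - 10.4258*v + 4.131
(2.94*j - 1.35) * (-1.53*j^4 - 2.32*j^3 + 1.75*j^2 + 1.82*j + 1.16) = -4.4982*j^5 - 4.7553*j^4 + 8.277*j^3 + 2.9883*j^2 + 0.953399999999999*j - 1.566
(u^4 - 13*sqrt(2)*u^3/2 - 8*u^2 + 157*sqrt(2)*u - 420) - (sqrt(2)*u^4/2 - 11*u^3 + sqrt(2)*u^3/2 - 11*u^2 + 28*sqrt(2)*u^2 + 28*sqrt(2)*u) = -sqrt(2)*u^4/2 + u^4 - 7*sqrt(2)*u^3 + 11*u^3 - 28*sqrt(2)*u^2 + 3*u^2 + 129*sqrt(2)*u - 420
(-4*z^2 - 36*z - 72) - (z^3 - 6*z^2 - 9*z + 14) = -z^3 + 2*z^2 - 27*z - 86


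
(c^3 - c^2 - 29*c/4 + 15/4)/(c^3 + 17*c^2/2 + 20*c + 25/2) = (2*c^2 - 7*c + 3)/(2*(c^2 + 6*c + 5))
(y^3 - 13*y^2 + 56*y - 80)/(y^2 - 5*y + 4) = (y^2 - 9*y + 20)/(y - 1)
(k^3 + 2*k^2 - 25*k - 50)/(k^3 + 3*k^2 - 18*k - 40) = (k - 5)/(k - 4)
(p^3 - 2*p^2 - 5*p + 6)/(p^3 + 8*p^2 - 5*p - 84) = (p^2 + p - 2)/(p^2 + 11*p + 28)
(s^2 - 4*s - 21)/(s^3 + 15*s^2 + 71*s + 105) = (s - 7)/(s^2 + 12*s + 35)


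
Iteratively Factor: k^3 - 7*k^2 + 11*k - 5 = (k - 1)*(k^2 - 6*k + 5) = (k - 1)^2*(k - 5)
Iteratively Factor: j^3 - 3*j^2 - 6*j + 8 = (j - 4)*(j^2 + j - 2) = (j - 4)*(j + 2)*(j - 1)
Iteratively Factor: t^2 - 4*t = (t - 4)*(t)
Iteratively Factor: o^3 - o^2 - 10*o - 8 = (o - 4)*(o^2 + 3*o + 2) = (o - 4)*(o + 1)*(o + 2)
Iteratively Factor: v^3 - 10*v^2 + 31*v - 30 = (v - 3)*(v^2 - 7*v + 10) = (v - 3)*(v - 2)*(v - 5)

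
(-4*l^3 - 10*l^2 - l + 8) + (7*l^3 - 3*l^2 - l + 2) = 3*l^3 - 13*l^2 - 2*l + 10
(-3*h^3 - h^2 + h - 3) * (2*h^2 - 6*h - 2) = -6*h^5 + 16*h^4 + 14*h^3 - 10*h^2 + 16*h + 6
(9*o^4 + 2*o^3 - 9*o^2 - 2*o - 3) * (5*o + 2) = 45*o^5 + 28*o^4 - 41*o^3 - 28*o^2 - 19*o - 6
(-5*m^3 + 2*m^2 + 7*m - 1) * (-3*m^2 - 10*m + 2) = 15*m^5 + 44*m^4 - 51*m^3 - 63*m^2 + 24*m - 2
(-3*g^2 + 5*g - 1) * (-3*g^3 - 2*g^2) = 9*g^5 - 9*g^4 - 7*g^3 + 2*g^2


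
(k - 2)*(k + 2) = k^2 - 4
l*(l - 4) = l^2 - 4*l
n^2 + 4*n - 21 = (n - 3)*(n + 7)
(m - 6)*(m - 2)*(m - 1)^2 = m^4 - 10*m^3 + 29*m^2 - 32*m + 12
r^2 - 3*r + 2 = (r - 2)*(r - 1)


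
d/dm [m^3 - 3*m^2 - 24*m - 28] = 3*m^2 - 6*m - 24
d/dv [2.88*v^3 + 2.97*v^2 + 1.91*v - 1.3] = 8.64*v^2 + 5.94*v + 1.91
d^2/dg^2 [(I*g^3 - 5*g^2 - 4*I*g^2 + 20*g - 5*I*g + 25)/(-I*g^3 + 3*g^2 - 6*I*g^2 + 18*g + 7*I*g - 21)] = (g^6*(20 - 4*I) + g^5*(-12 + 228*I) + g^4*(-552 + 216*I) + g^3*(464 + 3712*I) + g^2*(-13140 + 8292*I) + g*(-30564 - 18180*I) + 4872 - 29080*I)/(g^9 + g^8*(18 + 9*I) + g^7*(60 + 162*I) + g^6*(-522 + 756*I) + g^5*(-2958 - 810*I) + g^4*(1854 - 7830*I) + g^3*(16100 + 8910*I) + g^2*(-23814 + 13356*I) + g*(9261 - 23814*I) + 9261*I)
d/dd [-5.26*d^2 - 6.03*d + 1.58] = -10.52*d - 6.03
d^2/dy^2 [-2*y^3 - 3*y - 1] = -12*y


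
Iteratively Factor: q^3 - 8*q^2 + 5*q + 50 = (q - 5)*(q^2 - 3*q - 10) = (q - 5)*(q + 2)*(q - 5)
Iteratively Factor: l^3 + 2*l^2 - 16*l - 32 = (l + 4)*(l^2 - 2*l - 8) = (l + 2)*(l + 4)*(l - 4)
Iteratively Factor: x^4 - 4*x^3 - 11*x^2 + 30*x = (x + 3)*(x^3 - 7*x^2 + 10*x) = x*(x + 3)*(x^2 - 7*x + 10) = x*(x - 5)*(x + 3)*(x - 2)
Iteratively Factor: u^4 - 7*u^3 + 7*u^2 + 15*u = (u - 5)*(u^3 - 2*u^2 - 3*u) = u*(u - 5)*(u^2 - 2*u - 3) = u*(u - 5)*(u - 3)*(u + 1)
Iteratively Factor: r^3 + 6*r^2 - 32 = (r - 2)*(r^2 + 8*r + 16) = (r - 2)*(r + 4)*(r + 4)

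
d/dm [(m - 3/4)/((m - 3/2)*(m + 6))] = (-8*m^2 + 12*m - 45)/(2*(4*m^4 + 36*m^3 + 9*m^2 - 324*m + 324))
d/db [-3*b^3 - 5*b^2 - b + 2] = -9*b^2 - 10*b - 1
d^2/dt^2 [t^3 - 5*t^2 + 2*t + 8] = 6*t - 10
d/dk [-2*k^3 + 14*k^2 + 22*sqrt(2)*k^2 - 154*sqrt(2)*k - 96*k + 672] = -6*k^2 + 28*k + 44*sqrt(2)*k - 154*sqrt(2) - 96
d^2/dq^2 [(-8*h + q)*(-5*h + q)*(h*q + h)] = 2*h*(-13*h + 3*q + 1)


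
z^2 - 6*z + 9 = (z - 3)^2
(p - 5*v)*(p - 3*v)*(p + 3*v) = p^3 - 5*p^2*v - 9*p*v^2 + 45*v^3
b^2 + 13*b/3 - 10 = (b - 5/3)*(b + 6)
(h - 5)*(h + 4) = h^2 - h - 20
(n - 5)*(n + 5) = n^2 - 25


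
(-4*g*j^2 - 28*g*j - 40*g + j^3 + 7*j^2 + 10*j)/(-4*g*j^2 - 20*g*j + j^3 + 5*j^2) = (j + 2)/j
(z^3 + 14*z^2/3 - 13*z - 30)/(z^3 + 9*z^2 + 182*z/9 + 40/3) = 3*(z - 3)/(3*z + 4)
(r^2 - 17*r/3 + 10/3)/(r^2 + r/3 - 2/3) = (r - 5)/(r + 1)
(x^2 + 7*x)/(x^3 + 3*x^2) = (x + 7)/(x*(x + 3))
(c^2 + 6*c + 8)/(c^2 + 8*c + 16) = (c + 2)/(c + 4)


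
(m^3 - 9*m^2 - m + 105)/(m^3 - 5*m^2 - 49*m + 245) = (m + 3)/(m + 7)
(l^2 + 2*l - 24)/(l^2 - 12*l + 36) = (l^2 + 2*l - 24)/(l^2 - 12*l + 36)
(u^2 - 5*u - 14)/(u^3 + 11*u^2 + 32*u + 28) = (u - 7)/(u^2 + 9*u + 14)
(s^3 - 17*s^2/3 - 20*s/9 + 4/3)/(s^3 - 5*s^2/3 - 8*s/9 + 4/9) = (s - 6)/(s - 2)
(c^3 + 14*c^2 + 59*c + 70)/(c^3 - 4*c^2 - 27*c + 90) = (c^2 + 9*c + 14)/(c^2 - 9*c + 18)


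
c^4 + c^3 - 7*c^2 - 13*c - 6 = (c - 3)*(c + 1)^2*(c + 2)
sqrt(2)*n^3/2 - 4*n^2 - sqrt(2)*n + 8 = (n - 4*sqrt(2))*(n - sqrt(2))*(sqrt(2)*n/2 + 1)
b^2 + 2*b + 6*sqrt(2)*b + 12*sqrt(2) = (b + 2)*(b + 6*sqrt(2))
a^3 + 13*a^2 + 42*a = a*(a + 6)*(a + 7)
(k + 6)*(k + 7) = k^2 + 13*k + 42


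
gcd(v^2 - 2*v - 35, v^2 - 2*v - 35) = v^2 - 2*v - 35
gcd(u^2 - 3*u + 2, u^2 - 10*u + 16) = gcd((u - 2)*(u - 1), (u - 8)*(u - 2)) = u - 2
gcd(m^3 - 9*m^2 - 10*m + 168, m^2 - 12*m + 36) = m - 6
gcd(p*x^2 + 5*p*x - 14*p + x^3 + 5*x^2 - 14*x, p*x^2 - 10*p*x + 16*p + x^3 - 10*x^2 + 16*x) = p*x - 2*p + x^2 - 2*x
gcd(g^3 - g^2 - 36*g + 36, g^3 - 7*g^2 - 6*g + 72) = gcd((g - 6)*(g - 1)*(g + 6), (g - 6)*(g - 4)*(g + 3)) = g - 6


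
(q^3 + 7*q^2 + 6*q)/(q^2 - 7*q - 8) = q*(q + 6)/(q - 8)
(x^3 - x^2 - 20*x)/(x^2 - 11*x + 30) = x*(x + 4)/(x - 6)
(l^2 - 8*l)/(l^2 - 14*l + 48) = l/(l - 6)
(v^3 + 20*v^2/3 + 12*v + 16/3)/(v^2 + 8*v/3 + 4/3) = v + 4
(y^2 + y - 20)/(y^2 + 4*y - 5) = (y - 4)/(y - 1)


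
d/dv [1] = 0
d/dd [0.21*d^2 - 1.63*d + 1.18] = 0.42*d - 1.63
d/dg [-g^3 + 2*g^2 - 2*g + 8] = -3*g^2 + 4*g - 2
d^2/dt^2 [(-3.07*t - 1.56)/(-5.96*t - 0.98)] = 74.96488/(5.96*t + 0.98)^3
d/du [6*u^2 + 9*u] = 12*u + 9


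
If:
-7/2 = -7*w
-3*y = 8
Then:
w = 1/2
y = -8/3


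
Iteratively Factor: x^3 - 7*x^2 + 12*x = (x - 3)*(x^2 - 4*x) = (x - 4)*(x - 3)*(x)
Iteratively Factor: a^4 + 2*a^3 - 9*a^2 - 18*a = (a + 2)*(a^3 - 9*a) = a*(a + 2)*(a^2 - 9) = a*(a - 3)*(a + 2)*(a + 3)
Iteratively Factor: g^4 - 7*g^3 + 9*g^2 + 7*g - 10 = (g + 1)*(g^3 - 8*g^2 + 17*g - 10) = (g - 2)*(g + 1)*(g^2 - 6*g + 5) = (g - 2)*(g - 1)*(g + 1)*(g - 5)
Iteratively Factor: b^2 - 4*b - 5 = (b + 1)*(b - 5)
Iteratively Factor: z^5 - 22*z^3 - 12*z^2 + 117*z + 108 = (z - 3)*(z^4 + 3*z^3 - 13*z^2 - 51*z - 36) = (z - 3)*(z + 3)*(z^3 - 13*z - 12) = (z - 4)*(z - 3)*(z + 3)*(z^2 + 4*z + 3) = (z - 4)*(z - 3)*(z + 3)^2*(z + 1)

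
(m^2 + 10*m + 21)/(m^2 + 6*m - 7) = (m + 3)/(m - 1)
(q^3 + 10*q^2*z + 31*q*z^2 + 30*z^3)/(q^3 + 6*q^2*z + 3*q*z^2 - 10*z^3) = (-q - 3*z)/(-q + z)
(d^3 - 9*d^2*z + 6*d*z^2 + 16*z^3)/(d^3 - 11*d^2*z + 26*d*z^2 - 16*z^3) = (-d - z)/(-d + z)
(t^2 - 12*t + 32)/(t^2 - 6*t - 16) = (t - 4)/(t + 2)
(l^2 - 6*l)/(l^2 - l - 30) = l/(l + 5)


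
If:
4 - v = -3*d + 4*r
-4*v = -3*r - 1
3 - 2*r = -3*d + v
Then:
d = -11/24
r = 1/2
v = 5/8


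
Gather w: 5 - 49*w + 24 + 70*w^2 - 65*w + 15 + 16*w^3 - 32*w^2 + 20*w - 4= 16*w^3 + 38*w^2 - 94*w + 40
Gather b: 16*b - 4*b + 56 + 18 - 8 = 12*b + 66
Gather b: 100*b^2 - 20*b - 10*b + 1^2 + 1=100*b^2 - 30*b + 2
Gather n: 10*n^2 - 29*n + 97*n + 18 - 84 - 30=10*n^2 + 68*n - 96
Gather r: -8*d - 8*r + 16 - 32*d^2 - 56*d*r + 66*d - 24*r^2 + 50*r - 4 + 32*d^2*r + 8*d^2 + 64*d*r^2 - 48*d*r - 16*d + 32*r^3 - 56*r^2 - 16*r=-24*d^2 + 42*d + 32*r^3 + r^2*(64*d - 80) + r*(32*d^2 - 104*d + 26) + 12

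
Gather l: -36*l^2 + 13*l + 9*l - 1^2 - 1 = -36*l^2 + 22*l - 2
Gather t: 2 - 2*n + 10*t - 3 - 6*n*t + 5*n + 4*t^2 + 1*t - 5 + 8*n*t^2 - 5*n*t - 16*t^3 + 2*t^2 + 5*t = 3*n - 16*t^3 + t^2*(8*n + 6) + t*(16 - 11*n) - 6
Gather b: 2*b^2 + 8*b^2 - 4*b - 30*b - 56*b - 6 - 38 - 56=10*b^2 - 90*b - 100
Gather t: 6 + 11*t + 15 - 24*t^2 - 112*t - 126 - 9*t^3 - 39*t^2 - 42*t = -9*t^3 - 63*t^2 - 143*t - 105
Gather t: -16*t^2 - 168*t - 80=-16*t^2 - 168*t - 80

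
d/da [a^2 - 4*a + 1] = 2*a - 4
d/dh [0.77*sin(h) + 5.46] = 0.77*cos(h)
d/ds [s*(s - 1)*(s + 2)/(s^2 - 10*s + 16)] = (s^4 - 20*s^3 + 40*s^2 + 32*s - 32)/(s^4 - 20*s^3 + 132*s^2 - 320*s + 256)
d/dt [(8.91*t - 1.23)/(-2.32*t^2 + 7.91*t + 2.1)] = (20.6712*t^2 - 5.7072*t + 28.4403)/(5.3824*t^4 - 36.7024*t^3 + 52.8241*t^2 + 33.222*t + 4.41)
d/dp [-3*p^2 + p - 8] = 1 - 6*p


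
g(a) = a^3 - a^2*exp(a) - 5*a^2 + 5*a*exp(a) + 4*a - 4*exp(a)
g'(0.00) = 5.00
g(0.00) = -4.00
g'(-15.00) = 829.00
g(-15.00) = -4560.00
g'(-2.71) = 52.17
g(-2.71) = -69.12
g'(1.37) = 8.65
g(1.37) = 2.50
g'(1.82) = 15.16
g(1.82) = 7.78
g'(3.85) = -96.82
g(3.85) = 18.44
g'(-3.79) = 84.43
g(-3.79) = -142.26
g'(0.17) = 4.14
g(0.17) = -3.23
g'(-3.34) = 70.15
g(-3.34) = -107.53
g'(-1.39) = 22.43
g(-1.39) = -21.11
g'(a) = -a^2*exp(a) + 3*a^2 + 3*a*exp(a) - 10*a + exp(a) + 4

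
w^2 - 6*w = w*(w - 6)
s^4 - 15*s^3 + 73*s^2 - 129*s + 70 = (s - 7)*(s - 5)*(s - 2)*(s - 1)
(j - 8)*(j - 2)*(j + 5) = j^3 - 5*j^2 - 34*j + 80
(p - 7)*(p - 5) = p^2 - 12*p + 35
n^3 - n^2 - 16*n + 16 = (n - 4)*(n - 1)*(n + 4)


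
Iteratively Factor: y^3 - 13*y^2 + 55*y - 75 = (y - 5)*(y^2 - 8*y + 15) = (y - 5)^2*(y - 3)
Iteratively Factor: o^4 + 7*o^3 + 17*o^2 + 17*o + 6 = (o + 1)*(o^3 + 6*o^2 + 11*o + 6) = (o + 1)*(o + 3)*(o^2 + 3*o + 2) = (o + 1)^2*(o + 3)*(o + 2)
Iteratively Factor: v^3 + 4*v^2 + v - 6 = (v + 3)*(v^2 + v - 2) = (v - 1)*(v + 3)*(v + 2)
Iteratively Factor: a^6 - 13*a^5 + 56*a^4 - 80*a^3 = (a)*(a^5 - 13*a^4 + 56*a^3 - 80*a^2) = a^2*(a^4 - 13*a^3 + 56*a^2 - 80*a) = a^2*(a - 4)*(a^3 - 9*a^2 + 20*a) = a^2*(a - 5)*(a - 4)*(a^2 - 4*a) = a^3*(a - 5)*(a - 4)*(a - 4)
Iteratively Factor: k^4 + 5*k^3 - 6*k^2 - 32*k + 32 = (k - 2)*(k^3 + 7*k^2 + 8*k - 16) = (k - 2)*(k - 1)*(k^2 + 8*k + 16) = (k - 2)*(k - 1)*(k + 4)*(k + 4)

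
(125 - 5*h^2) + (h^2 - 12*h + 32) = -4*h^2 - 12*h + 157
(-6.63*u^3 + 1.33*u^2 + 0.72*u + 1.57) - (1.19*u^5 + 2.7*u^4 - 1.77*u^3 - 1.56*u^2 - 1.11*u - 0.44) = -1.19*u^5 - 2.7*u^4 - 4.86*u^3 + 2.89*u^2 + 1.83*u + 2.01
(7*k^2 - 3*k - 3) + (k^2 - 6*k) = 8*k^2 - 9*k - 3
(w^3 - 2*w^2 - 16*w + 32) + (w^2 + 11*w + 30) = w^3 - w^2 - 5*w + 62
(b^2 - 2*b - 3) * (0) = 0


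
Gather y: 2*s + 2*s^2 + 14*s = 2*s^2 + 16*s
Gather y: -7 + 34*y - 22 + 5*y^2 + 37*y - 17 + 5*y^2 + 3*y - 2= 10*y^2 + 74*y - 48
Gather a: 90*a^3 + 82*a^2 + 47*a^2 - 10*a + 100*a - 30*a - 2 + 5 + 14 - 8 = 90*a^3 + 129*a^2 + 60*a + 9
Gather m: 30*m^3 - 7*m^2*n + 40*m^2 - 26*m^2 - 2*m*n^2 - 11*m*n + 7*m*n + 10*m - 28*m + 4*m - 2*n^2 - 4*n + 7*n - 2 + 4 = 30*m^3 + m^2*(14 - 7*n) + m*(-2*n^2 - 4*n - 14) - 2*n^2 + 3*n + 2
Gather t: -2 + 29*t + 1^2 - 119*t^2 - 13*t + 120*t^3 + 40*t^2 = 120*t^3 - 79*t^2 + 16*t - 1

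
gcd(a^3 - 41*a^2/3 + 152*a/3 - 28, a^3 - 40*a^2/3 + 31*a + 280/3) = a - 7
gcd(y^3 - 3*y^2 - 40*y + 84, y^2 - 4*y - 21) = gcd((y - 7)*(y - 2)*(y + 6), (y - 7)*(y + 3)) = y - 7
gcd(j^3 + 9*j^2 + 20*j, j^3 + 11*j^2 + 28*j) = j^2 + 4*j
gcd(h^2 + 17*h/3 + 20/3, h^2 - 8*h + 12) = 1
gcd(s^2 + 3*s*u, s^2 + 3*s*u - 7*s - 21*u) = s + 3*u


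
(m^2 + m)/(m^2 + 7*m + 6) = m/(m + 6)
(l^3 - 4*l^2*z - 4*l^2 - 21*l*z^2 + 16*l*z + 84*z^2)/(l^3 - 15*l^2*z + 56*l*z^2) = (-l^2 - 3*l*z + 4*l + 12*z)/(l*(-l + 8*z))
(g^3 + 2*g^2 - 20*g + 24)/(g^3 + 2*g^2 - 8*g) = (g^2 + 4*g - 12)/(g*(g + 4))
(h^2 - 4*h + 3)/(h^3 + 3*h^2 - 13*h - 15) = (h - 1)/(h^2 + 6*h + 5)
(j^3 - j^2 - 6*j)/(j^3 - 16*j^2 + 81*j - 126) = j*(j + 2)/(j^2 - 13*j + 42)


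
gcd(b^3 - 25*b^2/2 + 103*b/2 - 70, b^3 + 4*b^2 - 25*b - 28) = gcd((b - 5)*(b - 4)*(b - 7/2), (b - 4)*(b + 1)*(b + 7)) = b - 4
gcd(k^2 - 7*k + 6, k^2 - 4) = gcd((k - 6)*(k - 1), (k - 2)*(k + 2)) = 1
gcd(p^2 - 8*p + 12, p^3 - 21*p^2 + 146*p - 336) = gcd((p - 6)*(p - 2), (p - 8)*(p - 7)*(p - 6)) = p - 6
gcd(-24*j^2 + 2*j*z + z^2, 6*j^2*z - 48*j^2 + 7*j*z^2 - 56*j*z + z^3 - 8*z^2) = 6*j + z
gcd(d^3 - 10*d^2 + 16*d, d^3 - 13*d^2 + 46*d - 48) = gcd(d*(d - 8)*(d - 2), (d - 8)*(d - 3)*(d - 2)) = d^2 - 10*d + 16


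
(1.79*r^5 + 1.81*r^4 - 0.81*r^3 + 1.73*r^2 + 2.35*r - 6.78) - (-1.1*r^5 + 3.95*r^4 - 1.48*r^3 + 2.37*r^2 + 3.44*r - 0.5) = 2.89*r^5 - 2.14*r^4 + 0.67*r^3 - 0.64*r^2 - 1.09*r - 6.28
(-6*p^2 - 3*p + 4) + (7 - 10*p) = -6*p^2 - 13*p + 11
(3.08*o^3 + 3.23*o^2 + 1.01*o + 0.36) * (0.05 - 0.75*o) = -2.31*o^4 - 2.2685*o^3 - 0.596*o^2 - 0.2195*o + 0.018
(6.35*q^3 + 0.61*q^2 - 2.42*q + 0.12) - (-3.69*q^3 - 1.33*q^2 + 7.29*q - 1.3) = 10.04*q^3 + 1.94*q^2 - 9.71*q + 1.42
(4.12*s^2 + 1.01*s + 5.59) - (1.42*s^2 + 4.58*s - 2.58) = 2.7*s^2 - 3.57*s + 8.17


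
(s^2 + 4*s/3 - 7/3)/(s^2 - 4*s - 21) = (-3*s^2 - 4*s + 7)/(3*(-s^2 + 4*s + 21))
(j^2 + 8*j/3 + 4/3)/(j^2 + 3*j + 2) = (j + 2/3)/(j + 1)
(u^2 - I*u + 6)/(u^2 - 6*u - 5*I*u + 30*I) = (u^2 - I*u + 6)/(u^2 - 6*u - 5*I*u + 30*I)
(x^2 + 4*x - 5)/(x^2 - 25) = (x - 1)/(x - 5)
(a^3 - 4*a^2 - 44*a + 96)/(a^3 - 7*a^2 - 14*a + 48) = (a + 6)/(a + 3)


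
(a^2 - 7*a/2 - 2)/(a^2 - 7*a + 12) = (a + 1/2)/(a - 3)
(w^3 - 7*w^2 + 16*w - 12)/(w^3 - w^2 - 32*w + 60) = (w^2 - 5*w + 6)/(w^2 + w - 30)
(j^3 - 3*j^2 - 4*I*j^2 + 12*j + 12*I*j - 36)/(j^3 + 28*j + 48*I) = (j - 3)/(j + 4*I)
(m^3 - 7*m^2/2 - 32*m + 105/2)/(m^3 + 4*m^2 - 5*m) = (2*m^2 - 17*m + 21)/(2*m*(m - 1))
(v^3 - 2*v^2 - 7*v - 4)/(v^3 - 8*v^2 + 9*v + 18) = (v^2 - 3*v - 4)/(v^2 - 9*v + 18)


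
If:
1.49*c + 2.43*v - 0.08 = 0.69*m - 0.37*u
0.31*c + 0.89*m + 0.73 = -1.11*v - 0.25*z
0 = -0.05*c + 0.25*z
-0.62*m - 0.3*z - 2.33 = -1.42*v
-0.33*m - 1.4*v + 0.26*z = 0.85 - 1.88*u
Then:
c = -2.44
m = -1.13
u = 1.10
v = 1.04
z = -0.49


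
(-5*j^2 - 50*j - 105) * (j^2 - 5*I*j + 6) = -5*j^4 - 50*j^3 + 25*I*j^3 - 135*j^2 + 250*I*j^2 - 300*j + 525*I*j - 630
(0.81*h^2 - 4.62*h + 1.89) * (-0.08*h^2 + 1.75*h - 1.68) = -0.0648*h^4 + 1.7871*h^3 - 9.597*h^2 + 11.0691*h - 3.1752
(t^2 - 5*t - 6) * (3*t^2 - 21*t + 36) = 3*t^4 - 36*t^3 + 123*t^2 - 54*t - 216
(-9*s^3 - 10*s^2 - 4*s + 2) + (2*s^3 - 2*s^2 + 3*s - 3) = -7*s^3 - 12*s^2 - s - 1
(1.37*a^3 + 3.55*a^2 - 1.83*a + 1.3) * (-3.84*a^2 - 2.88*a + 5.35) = -5.2608*a^5 - 17.5776*a^4 + 4.1327*a^3 + 19.2709*a^2 - 13.5345*a + 6.955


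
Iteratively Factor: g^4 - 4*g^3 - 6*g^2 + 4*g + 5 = (g + 1)*(g^3 - 5*g^2 - g + 5) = (g - 1)*(g + 1)*(g^2 - 4*g - 5) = (g - 5)*(g - 1)*(g + 1)*(g + 1)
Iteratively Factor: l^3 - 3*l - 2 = (l + 1)*(l^2 - l - 2) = (l + 1)^2*(l - 2)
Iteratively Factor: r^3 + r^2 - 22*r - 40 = (r + 4)*(r^2 - 3*r - 10) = (r + 2)*(r + 4)*(r - 5)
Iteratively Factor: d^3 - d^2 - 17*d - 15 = (d + 1)*(d^2 - 2*d - 15) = (d - 5)*(d + 1)*(d + 3)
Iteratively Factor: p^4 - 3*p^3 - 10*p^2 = (p + 2)*(p^3 - 5*p^2) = p*(p + 2)*(p^2 - 5*p) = p^2*(p + 2)*(p - 5)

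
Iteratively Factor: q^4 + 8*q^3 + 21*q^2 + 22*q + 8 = (q + 2)*(q^3 + 6*q^2 + 9*q + 4) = (q + 1)*(q + 2)*(q^2 + 5*q + 4) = (q + 1)*(q + 2)*(q + 4)*(q + 1)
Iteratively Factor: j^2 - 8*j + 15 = (j - 3)*(j - 5)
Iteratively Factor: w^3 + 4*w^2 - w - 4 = (w + 4)*(w^2 - 1) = (w + 1)*(w + 4)*(w - 1)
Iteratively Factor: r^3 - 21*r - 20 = (r - 5)*(r^2 + 5*r + 4) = (r - 5)*(r + 1)*(r + 4)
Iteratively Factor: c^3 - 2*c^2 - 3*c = (c - 3)*(c^2 + c) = c*(c - 3)*(c + 1)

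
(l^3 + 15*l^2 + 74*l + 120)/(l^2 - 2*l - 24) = (l^2 + 11*l + 30)/(l - 6)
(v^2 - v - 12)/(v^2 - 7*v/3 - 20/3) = 3*(v + 3)/(3*v + 5)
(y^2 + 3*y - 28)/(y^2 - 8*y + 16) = (y + 7)/(y - 4)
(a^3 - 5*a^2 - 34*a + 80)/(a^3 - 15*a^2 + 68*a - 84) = (a^2 - 3*a - 40)/(a^2 - 13*a + 42)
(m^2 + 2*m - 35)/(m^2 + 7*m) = (m - 5)/m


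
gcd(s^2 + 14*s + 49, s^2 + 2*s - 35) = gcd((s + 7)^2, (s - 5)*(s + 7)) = s + 7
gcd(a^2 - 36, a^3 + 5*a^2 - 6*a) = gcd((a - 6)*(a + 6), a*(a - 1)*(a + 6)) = a + 6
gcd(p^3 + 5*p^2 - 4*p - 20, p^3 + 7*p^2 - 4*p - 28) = p^2 - 4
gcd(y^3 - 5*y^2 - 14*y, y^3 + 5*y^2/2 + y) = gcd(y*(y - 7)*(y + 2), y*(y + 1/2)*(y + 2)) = y^2 + 2*y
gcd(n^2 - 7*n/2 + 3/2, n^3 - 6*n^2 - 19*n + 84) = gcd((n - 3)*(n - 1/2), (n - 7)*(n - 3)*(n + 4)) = n - 3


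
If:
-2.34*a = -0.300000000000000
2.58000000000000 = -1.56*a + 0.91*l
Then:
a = 0.13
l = 3.05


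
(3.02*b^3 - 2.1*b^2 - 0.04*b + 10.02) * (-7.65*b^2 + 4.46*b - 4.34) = -23.103*b^5 + 29.5342*b^4 - 22.1668*b^3 - 67.7174*b^2 + 44.8628*b - 43.4868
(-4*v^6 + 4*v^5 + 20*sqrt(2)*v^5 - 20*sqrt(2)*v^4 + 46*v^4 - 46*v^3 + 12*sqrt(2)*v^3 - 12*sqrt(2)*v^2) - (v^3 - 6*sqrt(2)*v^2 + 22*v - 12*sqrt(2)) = -4*v^6 + 4*v^5 + 20*sqrt(2)*v^5 - 20*sqrt(2)*v^4 + 46*v^4 - 47*v^3 + 12*sqrt(2)*v^3 - 6*sqrt(2)*v^2 - 22*v + 12*sqrt(2)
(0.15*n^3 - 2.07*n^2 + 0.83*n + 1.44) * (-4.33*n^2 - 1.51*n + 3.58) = -0.6495*n^5 + 8.7366*n^4 + 0.0687999999999995*n^3 - 14.8991*n^2 + 0.797*n + 5.1552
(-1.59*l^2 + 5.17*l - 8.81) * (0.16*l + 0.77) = -0.2544*l^3 - 0.3971*l^2 + 2.5713*l - 6.7837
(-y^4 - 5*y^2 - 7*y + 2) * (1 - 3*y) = 3*y^5 - y^4 + 15*y^3 + 16*y^2 - 13*y + 2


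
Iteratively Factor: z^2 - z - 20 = (z + 4)*(z - 5)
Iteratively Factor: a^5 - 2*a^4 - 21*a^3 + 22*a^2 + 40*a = (a - 2)*(a^4 - 21*a^2 - 20*a) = a*(a - 2)*(a^3 - 21*a - 20) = a*(a - 5)*(a - 2)*(a^2 + 5*a + 4) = a*(a - 5)*(a - 2)*(a + 1)*(a + 4)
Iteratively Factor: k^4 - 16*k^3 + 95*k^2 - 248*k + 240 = (k - 4)*(k^3 - 12*k^2 + 47*k - 60) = (k - 4)*(k - 3)*(k^2 - 9*k + 20) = (k - 4)^2*(k - 3)*(k - 5)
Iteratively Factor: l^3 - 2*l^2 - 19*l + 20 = (l - 5)*(l^2 + 3*l - 4) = (l - 5)*(l + 4)*(l - 1)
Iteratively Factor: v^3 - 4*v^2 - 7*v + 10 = (v - 1)*(v^2 - 3*v - 10) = (v - 1)*(v + 2)*(v - 5)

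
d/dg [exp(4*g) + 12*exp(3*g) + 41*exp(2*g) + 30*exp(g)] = (4*exp(3*g) + 36*exp(2*g) + 82*exp(g) + 30)*exp(g)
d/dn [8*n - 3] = 8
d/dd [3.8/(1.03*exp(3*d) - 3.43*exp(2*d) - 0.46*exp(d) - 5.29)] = (-11.742*exp(2*d) + 26.068*exp(d) + 1.748)*exp(d)/(-1.03*exp(3*d) + 3.43*exp(2*d) + 0.46*exp(d) + 5.29)^2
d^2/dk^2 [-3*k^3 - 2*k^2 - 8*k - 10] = -18*k - 4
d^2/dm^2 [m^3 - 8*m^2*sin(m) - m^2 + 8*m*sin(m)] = 8*m^2*sin(m) - 8*m*sin(m) - 32*m*cos(m) + 6*m + 16*sqrt(2)*cos(m + pi/4) - 2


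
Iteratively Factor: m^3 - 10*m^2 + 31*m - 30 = (m - 2)*(m^2 - 8*m + 15) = (m - 5)*(m - 2)*(m - 3)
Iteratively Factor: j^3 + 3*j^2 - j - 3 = (j + 3)*(j^2 - 1) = (j + 1)*(j + 3)*(j - 1)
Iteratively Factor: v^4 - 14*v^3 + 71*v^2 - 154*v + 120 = (v - 3)*(v^3 - 11*v^2 + 38*v - 40) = (v - 4)*(v - 3)*(v^2 - 7*v + 10) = (v - 4)*(v - 3)*(v - 2)*(v - 5)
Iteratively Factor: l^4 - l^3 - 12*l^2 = (l)*(l^3 - l^2 - 12*l) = l*(l + 3)*(l^2 - 4*l) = l*(l - 4)*(l + 3)*(l)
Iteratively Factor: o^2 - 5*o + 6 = (o - 2)*(o - 3)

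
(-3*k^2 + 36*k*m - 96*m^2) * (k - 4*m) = -3*k^3 + 48*k^2*m - 240*k*m^2 + 384*m^3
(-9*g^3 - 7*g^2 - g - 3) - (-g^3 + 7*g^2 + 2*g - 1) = -8*g^3 - 14*g^2 - 3*g - 2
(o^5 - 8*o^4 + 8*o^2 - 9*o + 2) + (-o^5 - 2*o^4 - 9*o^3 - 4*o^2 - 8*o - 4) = -10*o^4 - 9*o^3 + 4*o^2 - 17*o - 2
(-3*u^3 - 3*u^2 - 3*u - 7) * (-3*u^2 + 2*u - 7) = 9*u^5 + 3*u^4 + 24*u^3 + 36*u^2 + 7*u + 49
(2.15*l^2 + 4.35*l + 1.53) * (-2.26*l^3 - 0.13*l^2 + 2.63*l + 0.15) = -4.859*l^5 - 10.1105*l^4 + 1.6312*l^3 + 11.5641*l^2 + 4.6764*l + 0.2295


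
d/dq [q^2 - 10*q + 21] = 2*q - 10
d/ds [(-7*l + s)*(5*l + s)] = -2*l + 2*s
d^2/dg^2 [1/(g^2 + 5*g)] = 2*(-g*(g + 5) + (2*g + 5)^2)/(g^3*(g + 5)^3)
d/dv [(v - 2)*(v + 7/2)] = 2*v + 3/2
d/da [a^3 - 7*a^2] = a*(3*a - 14)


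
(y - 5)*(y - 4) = y^2 - 9*y + 20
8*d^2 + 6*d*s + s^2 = (2*d + s)*(4*d + s)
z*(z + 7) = z^2 + 7*z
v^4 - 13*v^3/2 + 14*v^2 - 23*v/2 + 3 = (v - 3)*(v - 2)*(v - 1)*(v - 1/2)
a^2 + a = a*(a + 1)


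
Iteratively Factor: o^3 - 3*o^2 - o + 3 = (o + 1)*(o^2 - 4*o + 3) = (o - 3)*(o + 1)*(o - 1)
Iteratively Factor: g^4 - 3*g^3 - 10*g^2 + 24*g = (g)*(g^3 - 3*g^2 - 10*g + 24) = g*(g + 3)*(g^2 - 6*g + 8) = g*(g - 2)*(g + 3)*(g - 4)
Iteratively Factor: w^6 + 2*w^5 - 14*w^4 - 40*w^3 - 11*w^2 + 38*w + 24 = (w + 3)*(w^5 - w^4 - 11*w^3 - 7*w^2 + 10*w + 8) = (w + 2)*(w + 3)*(w^4 - 3*w^3 - 5*w^2 + 3*w + 4) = (w + 1)*(w + 2)*(w + 3)*(w^3 - 4*w^2 - w + 4) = (w - 4)*(w + 1)*(w + 2)*(w + 3)*(w^2 - 1) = (w - 4)*(w + 1)^2*(w + 2)*(w + 3)*(w - 1)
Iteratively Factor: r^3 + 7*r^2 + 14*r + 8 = (r + 4)*(r^2 + 3*r + 2) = (r + 2)*(r + 4)*(r + 1)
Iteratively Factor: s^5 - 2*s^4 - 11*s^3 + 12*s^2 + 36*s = (s + 2)*(s^4 - 4*s^3 - 3*s^2 + 18*s) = (s - 3)*(s + 2)*(s^3 - s^2 - 6*s) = (s - 3)^2*(s + 2)*(s^2 + 2*s) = (s - 3)^2*(s + 2)^2*(s)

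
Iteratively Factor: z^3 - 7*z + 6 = (z - 1)*(z^2 + z - 6) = (z - 1)*(z + 3)*(z - 2)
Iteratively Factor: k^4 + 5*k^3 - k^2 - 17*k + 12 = (k - 1)*(k^3 + 6*k^2 + 5*k - 12) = (k - 1)^2*(k^2 + 7*k + 12) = (k - 1)^2*(k + 4)*(k + 3)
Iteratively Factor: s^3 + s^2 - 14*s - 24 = (s - 4)*(s^2 + 5*s + 6) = (s - 4)*(s + 3)*(s + 2)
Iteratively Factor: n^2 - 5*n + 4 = (n - 1)*(n - 4)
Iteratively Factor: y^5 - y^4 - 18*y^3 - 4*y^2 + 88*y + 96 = (y - 3)*(y^4 + 2*y^3 - 12*y^2 - 40*y - 32) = (y - 3)*(y + 2)*(y^3 - 12*y - 16) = (y - 3)*(y + 2)^2*(y^2 - 2*y - 8) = (y - 4)*(y - 3)*(y + 2)^2*(y + 2)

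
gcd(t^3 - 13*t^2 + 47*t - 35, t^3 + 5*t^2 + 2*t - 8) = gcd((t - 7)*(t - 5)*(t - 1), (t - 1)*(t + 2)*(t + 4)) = t - 1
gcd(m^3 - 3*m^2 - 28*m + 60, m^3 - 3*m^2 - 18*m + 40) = m - 2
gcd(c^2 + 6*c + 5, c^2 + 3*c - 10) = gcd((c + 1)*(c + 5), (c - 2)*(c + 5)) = c + 5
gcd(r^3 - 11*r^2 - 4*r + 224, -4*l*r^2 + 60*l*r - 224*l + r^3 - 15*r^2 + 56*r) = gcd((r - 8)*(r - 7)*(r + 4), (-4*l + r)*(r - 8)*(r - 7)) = r^2 - 15*r + 56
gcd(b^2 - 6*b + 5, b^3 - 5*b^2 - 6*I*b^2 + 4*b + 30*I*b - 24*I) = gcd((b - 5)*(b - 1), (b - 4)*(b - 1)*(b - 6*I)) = b - 1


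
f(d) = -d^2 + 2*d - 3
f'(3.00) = -4.00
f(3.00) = -6.00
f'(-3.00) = 8.00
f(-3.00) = -18.00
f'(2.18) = -2.36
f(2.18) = -3.39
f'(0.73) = 0.54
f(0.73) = -2.07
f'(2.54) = -3.08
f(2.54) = -4.37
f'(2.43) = -2.86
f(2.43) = -4.04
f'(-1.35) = 4.70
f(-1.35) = -7.52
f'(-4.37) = 10.74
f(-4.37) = -30.84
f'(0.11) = 1.78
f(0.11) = -2.79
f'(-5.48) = 12.96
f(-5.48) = -43.99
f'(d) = 2 - 2*d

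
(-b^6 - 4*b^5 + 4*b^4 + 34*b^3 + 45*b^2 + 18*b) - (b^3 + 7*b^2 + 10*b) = -b^6 - 4*b^5 + 4*b^4 + 33*b^3 + 38*b^2 + 8*b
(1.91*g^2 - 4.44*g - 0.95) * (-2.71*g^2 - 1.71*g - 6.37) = -5.1761*g^4 + 8.7663*g^3 - 1.9998*g^2 + 29.9073*g + 6.0515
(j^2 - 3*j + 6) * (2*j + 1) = 2*j^3 - 5*j^2 + 9*j + 6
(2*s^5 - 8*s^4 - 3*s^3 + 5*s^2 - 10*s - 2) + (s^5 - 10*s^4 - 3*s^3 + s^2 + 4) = 3*s^5 - 18*s^4 - 6*s^3 + 6*s^2 - 10*s + 2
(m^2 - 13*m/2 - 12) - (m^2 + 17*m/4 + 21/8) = -43*m/4 - 117/8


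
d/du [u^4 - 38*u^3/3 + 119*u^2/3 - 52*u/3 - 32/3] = 4*u^3 - 38*u^2 + 238*u/3 - 52/3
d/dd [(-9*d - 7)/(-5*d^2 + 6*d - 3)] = (-45*d^2 - 70*d + 69)/(25*d^4 - 60*d^3 + 66*d^2 - 36*d + 9)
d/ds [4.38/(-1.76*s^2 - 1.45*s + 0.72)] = (15.4176*s + 6.351)/(1.76*s^2 + 1.45*s - 0.72)^2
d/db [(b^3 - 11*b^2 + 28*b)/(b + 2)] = (2*b^3 - 5*b^2 - 44*b + 56)/(b^2 + 4*b + 4)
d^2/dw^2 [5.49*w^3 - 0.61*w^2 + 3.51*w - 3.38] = 32.94*w - 1.22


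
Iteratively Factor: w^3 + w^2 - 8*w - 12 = (w - 3)*(w^2 + 4*w + 4) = (w - 3)*(w + 2)*(w + 2)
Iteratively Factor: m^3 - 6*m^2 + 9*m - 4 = (m - 4)*(m^2 - 2*m + 1) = (m - 4)*(m - 1)*(m - 1)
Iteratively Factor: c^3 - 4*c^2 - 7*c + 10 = (c + 2)*(c^2 - 6*c + 5) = (c - 1)*(c + 2)*(c - 5)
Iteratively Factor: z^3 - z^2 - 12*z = (z - 4)*(z^2 + 3*z) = (z - 4)*(z + 3)*(z)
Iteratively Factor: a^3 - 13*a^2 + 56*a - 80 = (a - 4)*(a^2 - 9*a + 20) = (a - 5)*(a - 4)*(a - 4)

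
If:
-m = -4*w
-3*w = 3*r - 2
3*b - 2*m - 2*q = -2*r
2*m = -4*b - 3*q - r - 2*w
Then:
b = 12*w/17 - 16/51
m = 4*w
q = 10/51 - 67*w/17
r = 2/3 - w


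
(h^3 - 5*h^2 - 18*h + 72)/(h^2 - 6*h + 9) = (h^2 - 2*h - 24)/(h - 3)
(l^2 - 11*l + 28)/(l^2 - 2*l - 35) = (l - 4)/(l + 5)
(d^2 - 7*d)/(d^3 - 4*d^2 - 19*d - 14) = d/(d^2 + 3*d + 2)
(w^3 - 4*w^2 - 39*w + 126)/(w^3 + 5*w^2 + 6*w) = (w^3 - 4*w^2 - 39*w + 126)/(w*(w^2 + 5*w + 6))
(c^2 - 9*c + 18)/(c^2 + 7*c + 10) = (c^2 - 9*c + 18)/(c^2 + 7*c + 10)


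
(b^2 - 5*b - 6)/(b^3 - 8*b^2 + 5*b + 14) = (b - 6)/(b^2 - 9*b + 14)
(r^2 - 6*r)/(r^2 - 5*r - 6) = r/(r + 1)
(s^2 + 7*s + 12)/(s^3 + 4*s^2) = (s + 3)/s^2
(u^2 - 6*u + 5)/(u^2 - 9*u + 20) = (u - 1)/(u - 4)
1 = 1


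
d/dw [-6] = 0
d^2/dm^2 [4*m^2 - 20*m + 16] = 8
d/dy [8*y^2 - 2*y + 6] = 16*y - 2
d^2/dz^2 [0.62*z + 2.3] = 0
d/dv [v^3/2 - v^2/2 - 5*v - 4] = 3*v^2/2 - v - 5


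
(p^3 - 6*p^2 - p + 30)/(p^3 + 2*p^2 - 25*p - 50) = (p - 3)/(p + 5)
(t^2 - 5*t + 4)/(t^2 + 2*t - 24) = (t - 1)/(t + 6)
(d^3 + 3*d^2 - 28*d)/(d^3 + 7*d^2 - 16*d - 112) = d/(d + 4)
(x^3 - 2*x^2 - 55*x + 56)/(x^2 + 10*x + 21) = (x^2 - 9*x + 8)/(x + 3)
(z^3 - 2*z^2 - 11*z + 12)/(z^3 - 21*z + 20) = (z + 3)/(z + 5)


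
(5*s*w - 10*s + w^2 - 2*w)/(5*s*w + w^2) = (w - 2)/w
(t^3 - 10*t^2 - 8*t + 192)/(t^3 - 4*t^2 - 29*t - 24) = (t^2 - 2*t - 24)/(t^2 + 4*t + 3)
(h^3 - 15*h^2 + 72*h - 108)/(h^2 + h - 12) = (h^2 - 12*h + 36)/(h + 4)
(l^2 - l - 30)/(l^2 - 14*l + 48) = (l + 5)/(l - 8)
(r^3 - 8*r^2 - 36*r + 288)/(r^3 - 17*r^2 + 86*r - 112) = (r^2 - 36)/(r^2 - 9*r + 14)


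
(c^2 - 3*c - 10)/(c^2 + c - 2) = (c - 5)/(c - 1)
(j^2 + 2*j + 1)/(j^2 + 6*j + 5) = (j + 1)/(j + 5)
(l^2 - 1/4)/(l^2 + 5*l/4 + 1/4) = (4*l^2 - 1)/(4*l^2 + 5*l + 1)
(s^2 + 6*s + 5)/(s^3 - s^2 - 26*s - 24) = (s + 5)/(s^2 - 2*s - 24)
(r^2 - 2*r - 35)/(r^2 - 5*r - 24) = (-r^2 + 2*r + 35)/(-r^2 + 5*r + 24)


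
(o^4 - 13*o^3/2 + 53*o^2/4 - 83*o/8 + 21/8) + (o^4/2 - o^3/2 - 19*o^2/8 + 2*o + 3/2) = 3*o^4/2 - 7*o^3 + 87*o^2/8 - 67*o/8 + 33/8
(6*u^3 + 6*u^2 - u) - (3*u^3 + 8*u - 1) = 3*u^3 + 6*u^2 - 9*u + 1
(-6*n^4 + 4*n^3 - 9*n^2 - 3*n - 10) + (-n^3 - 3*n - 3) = -6*n^4 + 3*n^3 - 9*n^2 - 6*n - 13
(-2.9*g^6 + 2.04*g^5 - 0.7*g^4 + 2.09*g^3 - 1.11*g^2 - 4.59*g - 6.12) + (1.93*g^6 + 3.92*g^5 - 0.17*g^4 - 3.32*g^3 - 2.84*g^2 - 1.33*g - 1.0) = -0.97*g^6 + 5.96*g^5 - 0.87*g^4 - 1.23*g^3 - 3.95*g^2 - 5.92*g - 7.12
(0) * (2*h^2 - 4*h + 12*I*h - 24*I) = 0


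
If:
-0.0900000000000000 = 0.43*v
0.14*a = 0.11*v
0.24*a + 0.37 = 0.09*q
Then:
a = -0.16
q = 3.67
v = -0.21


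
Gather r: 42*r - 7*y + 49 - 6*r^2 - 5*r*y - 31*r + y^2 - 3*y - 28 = -6*r^2 + r*(11 - 5*y) + y^2 - 10*y + 21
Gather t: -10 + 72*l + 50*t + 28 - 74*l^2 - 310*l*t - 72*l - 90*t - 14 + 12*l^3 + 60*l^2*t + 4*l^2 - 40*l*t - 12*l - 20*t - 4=12*l^3 - 70*l^2 - 12*l + t*(60*l^2 - 350*l - 60)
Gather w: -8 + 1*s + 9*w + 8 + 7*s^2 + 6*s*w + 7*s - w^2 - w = 7*s^2 + 8*s - w^2 + w*(6*s + 8)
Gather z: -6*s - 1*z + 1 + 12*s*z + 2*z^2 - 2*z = -6*s + 2*z^2 + z*(12*s - 3) + 1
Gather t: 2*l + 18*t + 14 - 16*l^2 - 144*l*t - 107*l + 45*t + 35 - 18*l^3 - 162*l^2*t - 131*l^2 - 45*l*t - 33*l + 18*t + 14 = -18*l^3 - 147*l^2 - 138*l + t*(-162*l^2 - 189*l + 81) + 63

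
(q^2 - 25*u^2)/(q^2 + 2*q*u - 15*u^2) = (q - 5*u)/(q - 3*u)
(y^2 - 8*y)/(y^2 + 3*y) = (y - 8)/(y + 3)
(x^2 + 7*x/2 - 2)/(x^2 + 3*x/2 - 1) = (x + 4)/(x + 2)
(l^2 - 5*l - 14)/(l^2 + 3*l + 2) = (l - 7)/(l + 1)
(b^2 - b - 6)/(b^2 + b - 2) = (b - 3)/(b - 1)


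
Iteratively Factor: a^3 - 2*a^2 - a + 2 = (a - 2)*(a^2 - 1) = (a - 2)*(a - 1)*(a + 1)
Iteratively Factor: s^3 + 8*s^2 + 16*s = (s + 4)*(s^2 + 4*s) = s*(s + 4)*(s + 4)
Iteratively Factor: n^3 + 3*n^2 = (n + 3)*(n^2) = n*(n + 3)*(n)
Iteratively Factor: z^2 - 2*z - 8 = (z + 2)*(z - 4)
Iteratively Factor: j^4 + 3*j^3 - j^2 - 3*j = (j - 1)*(j^3 + 4*j^2 + 3*j) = j*(j - 1)*(j^2 + 4*j + 3) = j*(j - 1)*(j + 1)*(j + 3)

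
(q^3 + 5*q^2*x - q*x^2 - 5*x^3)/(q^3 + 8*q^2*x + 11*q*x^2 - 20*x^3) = (q + x)/(q + 4*x)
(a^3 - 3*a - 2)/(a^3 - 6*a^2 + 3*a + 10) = (a + 1)/(a - 5)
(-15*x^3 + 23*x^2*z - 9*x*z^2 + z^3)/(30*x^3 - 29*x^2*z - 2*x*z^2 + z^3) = (-15*x^2 + 8*x*z - z^2)/(30*x^2 + x*z - z^2)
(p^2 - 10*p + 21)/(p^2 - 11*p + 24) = (p - 7)/(p - 8)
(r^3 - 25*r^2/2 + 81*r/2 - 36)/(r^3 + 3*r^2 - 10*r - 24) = (r^2 - 19*r/2 + 12)/(r^2 + 6*r + 8)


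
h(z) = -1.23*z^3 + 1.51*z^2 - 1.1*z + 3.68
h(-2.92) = 50.39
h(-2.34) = 30.28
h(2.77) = -13.92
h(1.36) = 1.88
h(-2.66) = 40.44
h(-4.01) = 111.68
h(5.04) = -120.98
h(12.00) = -1917.52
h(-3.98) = 109.52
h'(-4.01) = -72.55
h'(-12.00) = -568.70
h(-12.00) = 2359.76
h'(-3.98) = -71.57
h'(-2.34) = -28.37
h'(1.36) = -3.82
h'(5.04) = -79.61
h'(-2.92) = -41.38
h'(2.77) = -21.05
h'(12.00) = -496.22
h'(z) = -3.69*z^2 + 3.02*z - 1.1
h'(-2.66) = -35.24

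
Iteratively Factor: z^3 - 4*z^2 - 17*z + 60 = (z - 5)*(z^2 + z - 12) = (z - 5)*(z + 4)*(z - 3)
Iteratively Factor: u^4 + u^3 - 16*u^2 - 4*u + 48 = (u + 4)*(u^3 - 3*u^2 - 4*u + 12) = (u + 2)*(u + 4)*(u^2 - 5*u + 6) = (u - 2)*(u + 2)*(u + 4)*(u - 3)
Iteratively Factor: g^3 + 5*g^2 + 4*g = (g + 4)*(g^2 + g) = (g + 1)*(g + 4)*(g)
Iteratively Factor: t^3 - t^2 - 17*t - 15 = (t + 1)*(t^2 - 2*t - 15) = (t + 1)*(t + 3)*(t - 5)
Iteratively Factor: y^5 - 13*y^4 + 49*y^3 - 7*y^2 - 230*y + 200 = (y - 4)*(y^4 - 9*y^3 + 13*y^2 + 45*y - 50) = (y - 5)*(y - 4)*(y^3 - 4*y^2 - 7*y + 10) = (y - 5)*(y - 4)*(y - 1)*(y^2 - 3*y - 10) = (y - 5)^2*(y - 4)*(y - 1)*(y + 2)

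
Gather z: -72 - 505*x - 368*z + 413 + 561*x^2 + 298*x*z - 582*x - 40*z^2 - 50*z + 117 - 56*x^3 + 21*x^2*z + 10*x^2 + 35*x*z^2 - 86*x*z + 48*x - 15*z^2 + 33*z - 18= -56*x^3 + 571*x^2 - 1039*x + z^2*(35*x - 55) + z*(21*x^2 + 212*x - 385) + 440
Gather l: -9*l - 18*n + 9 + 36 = -9*l - 18*n + 45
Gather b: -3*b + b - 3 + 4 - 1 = -2*b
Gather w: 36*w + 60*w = 96*w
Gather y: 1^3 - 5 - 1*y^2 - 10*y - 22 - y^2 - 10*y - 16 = -2*y^2 - 20*y - 42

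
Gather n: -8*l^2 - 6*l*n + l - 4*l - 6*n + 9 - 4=-8*l^2 - 3*l + n*(-6*l - 6) + 5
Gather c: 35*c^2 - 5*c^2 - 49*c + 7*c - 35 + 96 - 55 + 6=30*c^2 - 42*c + 12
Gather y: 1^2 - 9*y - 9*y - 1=-18*y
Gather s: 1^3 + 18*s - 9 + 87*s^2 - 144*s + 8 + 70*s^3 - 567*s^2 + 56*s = 70*s^3 - 480*s^2 - 70*s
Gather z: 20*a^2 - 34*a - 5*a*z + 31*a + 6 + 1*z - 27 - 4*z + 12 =20*a^2 - 3*a + z*(-5*a - 3) - 9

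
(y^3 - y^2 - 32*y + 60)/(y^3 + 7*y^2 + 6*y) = (y^2 - 7*y + 10)/(y*(y + 1))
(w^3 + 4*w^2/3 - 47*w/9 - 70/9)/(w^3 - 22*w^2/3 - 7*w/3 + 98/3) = (w + 5/3)/(w - 7)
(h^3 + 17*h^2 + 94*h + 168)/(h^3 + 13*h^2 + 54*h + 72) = (h + 7)/(h + 3)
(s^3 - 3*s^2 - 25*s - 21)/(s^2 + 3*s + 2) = (s^2 - 4*s - 21)/(s + 2)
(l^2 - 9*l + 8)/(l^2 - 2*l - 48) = (l - 1)/(l + 6)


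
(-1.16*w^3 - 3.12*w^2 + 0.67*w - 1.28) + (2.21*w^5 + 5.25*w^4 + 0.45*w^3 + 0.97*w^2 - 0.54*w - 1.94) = 2.21*w^5 + 5.25*w^4 - 0.71*w^3 - 2.15*w^2 + 0.13*w - 3.22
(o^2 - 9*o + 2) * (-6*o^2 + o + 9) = -6*o^4 + 55*o^3 - 12*o^2 - 79*o + 18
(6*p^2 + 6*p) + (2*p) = 6*p^2 + 8*p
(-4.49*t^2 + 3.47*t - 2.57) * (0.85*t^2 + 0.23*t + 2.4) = -3.8165*t^4 + 1.9168*t^3 - 12.1624*t^2 + 7.7369*t - 6.168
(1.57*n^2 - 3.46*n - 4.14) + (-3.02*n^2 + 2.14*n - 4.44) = -1.45*n^2 - 1.32*n - 8.58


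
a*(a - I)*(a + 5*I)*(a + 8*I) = a^4 + 12*I*a^3 - 27*a^2 + 40*I*a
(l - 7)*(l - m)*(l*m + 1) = l^3*m - l^2*m^2 - 7*l^2*m + l^2 + 7*l*m^2 - l*m - 7*l + 7*m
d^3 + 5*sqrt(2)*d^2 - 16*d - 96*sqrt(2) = (d - 3*sqrt(2))*(d + 4*sqrt(2))^2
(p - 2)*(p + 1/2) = p^2 - 3*p/2 - 1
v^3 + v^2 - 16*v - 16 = (v - 4)*(v + 1)*(v + 4)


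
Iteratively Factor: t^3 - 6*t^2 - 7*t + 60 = (t - 5)*(t^2 - t - 12) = (t - 5)*(t - 4)*(t + 3)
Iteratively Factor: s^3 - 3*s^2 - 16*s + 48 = (s - 3)*(s^2 - 16) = (s - 3)*(s + 4)*(s - 4)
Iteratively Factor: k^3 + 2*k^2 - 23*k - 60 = (k - 5)*(k^2 + 7*k + 12) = (k - 5)*(k + 3)*(k + 4)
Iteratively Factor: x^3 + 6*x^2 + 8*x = (x + 2)*(x^2 + 4*x) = (x + 2)*(x + 4)*(x)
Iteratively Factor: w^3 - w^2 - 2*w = (w)*(w^2 - w - 2) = w*(w - 2)*(w + 1)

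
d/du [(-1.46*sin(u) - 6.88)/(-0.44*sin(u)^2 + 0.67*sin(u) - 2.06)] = (-0.6424*sin(u)^2 - 6.0544*sin(u) + 7.6172)*cos(u)/(0.1936*sin(u)^4 - 0.5896*sin(u)^3 + 2.2617*sin(u)^2 - 2.7604*sin(u) + 4.2436)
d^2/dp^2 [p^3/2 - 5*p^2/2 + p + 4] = 3*p - 5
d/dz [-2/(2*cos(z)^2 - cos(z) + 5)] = 2*(1 - 4*cos(z))*sin(z)/(-cos(z) + cos(2*z) + 6)^2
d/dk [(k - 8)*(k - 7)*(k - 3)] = 3*k^2 - 36*k + 101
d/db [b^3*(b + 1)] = b^2*(4*b + 3)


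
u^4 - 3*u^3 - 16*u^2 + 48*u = u*(u - 4)*(u - 3)*(u + 4)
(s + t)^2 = s^2 + 2*s*t + t^2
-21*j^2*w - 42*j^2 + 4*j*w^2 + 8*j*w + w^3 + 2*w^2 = (-3*j + w)*(7*j + w)*(w + 2)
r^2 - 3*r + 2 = (r - 2)*(r - 1)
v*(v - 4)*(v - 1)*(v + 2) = v^4 - 3*v^3 - 6*v^2 + 8*v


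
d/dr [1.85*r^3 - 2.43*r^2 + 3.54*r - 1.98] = 5.55*r^2 - 4.86*r + 3.54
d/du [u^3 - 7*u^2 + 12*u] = 3*u^2 - 14*u + 12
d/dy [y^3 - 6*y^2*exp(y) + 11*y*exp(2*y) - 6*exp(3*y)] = -6*y^2*exp(y) + 3*y^2 + 22*y*exp(2*y) - 12*y*exp(y) - 18*exp(3*y) + 11*exp(2*y)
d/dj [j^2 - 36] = 2*j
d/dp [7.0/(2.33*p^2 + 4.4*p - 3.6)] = (-32.62*p - 30.8)/(2.33*p^2 + 4.4*p - 3.6)^2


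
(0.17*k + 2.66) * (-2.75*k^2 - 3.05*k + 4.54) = -0.4675*k^3 - 7.8335*k^2 - 7.3412*k + 12.0764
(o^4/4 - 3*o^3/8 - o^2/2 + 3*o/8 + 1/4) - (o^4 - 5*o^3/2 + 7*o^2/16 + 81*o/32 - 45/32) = -3*o^4/4 + 17*o^3/8 - 15*o^2/16 - 69*o/32 + 53/32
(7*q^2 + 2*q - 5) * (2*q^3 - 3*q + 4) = 14*q^5 + 4*q^4 - 31*q^3 + 22*q^2 + 23*q - 20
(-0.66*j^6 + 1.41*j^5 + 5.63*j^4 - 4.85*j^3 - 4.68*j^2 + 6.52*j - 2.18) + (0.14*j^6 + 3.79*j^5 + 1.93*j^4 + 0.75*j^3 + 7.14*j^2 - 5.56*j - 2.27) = -0.52*j^6 + 5.2*j^5 + 7.56*j^4 - 4.1*j^3 + 2.46*j^2 + 0.96*j - 4.45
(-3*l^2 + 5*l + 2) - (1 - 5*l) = -3*l^2 + 10*l + 1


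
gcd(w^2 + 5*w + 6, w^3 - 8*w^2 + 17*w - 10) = 1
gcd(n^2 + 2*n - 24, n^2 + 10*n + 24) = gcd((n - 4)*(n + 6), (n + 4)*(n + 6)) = n + 6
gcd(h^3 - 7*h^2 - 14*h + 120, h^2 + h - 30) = h - 5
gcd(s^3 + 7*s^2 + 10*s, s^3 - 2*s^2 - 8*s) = s^2 + 2*s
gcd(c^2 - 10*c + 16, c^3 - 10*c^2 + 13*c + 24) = c - 8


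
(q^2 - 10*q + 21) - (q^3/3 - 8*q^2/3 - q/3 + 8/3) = -q^3/3 + 11*q^2/3 - 29*q/3 + 55/3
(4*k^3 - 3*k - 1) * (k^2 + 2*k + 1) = 4*k^5 + 8*k^4 + k^3 - 7*k^2 - 5*k - 1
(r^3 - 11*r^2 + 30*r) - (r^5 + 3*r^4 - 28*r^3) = -r^5 - 3*r^4 + 29*r^3 - 11*r^2 + 30*r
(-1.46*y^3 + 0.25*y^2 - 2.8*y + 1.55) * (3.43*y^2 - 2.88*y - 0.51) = -5.0078*y^5 + 5.0623*y^4 - 9.5794*y^3 + 13.253*y^2 - 3.036*y - 0.7905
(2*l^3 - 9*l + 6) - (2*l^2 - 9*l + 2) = 2*l^3 - 2*l^2 + 4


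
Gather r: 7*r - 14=7*r - 14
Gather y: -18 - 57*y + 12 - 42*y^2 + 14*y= -42*y^2 - 43*y - 6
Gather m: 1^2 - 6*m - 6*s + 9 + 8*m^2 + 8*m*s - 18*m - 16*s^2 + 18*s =8*m^2 + m*(8*s - 24) - 16*s^2 + 12*s + 10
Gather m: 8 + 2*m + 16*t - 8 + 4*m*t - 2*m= 4*m*t + 16*t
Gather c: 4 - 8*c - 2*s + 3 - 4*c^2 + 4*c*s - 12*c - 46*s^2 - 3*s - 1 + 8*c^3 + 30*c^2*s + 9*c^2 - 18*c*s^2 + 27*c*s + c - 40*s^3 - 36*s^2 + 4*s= 8*c^3 + c^2*(30*s + 5) + c*(-18*s^2 + 31*s - 19) - 40*s^3 - 82*s^2 - s + 6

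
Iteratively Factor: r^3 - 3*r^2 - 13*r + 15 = (r - 5)*(r^2 + 2*r - 3) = (r - 5)*(r + 3)*(r - 1)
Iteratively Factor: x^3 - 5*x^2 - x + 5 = (x - 1)*(x^2 - 4*x - 5) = (x - 1)*(x + 1)*(x - 5)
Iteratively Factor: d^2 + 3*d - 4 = (d - 1)*(d + 4)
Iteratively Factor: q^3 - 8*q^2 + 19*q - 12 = (q - 1)*(q^2 - 7*q + 12) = (q - 4)*(q - 1)*(q - 3)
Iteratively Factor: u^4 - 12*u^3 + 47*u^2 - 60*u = (u - 3)*(u^3 - 9*u^2 + 20*u) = (u - 5)*(u - 3)*(u^2 - 4*u) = (u - 5)*(u - 4)*(u - 3)*(u)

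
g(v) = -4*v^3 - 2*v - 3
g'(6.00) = -434.00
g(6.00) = -879.00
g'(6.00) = -434.00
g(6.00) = -879.00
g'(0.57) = -5.90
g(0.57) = -4.88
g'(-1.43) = -26.54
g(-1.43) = 11.56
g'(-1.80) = -40.88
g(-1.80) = 23.93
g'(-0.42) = -4.12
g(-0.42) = -1.86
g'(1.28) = -21.66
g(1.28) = -13.95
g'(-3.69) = -165.39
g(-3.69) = 205.35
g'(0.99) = -13.76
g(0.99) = -8.86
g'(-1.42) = -26.20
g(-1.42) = 11.29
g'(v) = -12*v^2 - 2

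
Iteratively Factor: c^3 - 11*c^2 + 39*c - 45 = (c - 3)*(c^2 - 8*c + 15) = (c - 3)^2*(c - 5)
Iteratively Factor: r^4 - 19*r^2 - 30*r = (r)*(r^3 - 19*r - 30) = r*(r - 5)*(r^2 + 5*r + 6) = r*(r - 5)*(r + 2)*(r + 3)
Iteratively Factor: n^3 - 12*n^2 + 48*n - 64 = (n - 4)*(n^2 - 8*n + 16) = (n - 4)^2*(n - 4)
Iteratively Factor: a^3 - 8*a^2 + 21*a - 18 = (a - 3)*(a^2 - 5*a + 6) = (a - 3)^2*(a - 2)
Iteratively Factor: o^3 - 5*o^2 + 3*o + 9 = (o - 3)*(o^2 - 2*o - 3) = (o - 3)^2*(o + 1)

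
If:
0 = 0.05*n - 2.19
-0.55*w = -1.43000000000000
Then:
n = 43.80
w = 2.60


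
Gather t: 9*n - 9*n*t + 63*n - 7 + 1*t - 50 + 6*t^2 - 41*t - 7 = 72*n + 6*t^2 + t*(-9*n - 40) - 64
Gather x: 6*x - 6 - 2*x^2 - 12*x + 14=-2*x^2 - 6*x + 8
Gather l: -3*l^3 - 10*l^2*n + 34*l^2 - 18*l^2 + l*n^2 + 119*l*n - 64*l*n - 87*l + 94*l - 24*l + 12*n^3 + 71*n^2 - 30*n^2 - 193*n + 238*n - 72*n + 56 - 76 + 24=-3*l^3 + l^2*(16 - 10*n) + l*(n^2 + 55*n - 17) + 12*n^3 + 41*n^2 - 27*n + 4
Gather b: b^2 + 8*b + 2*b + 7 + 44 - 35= b^2 + 10*b + 16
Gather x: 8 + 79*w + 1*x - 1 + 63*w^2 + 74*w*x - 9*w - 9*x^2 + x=63*w^2 + 70*w - 9*x^2 + x*(74*w + 2) + 7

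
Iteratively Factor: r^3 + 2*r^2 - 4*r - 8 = (r - 2)*(r^2 + 4*r + 4) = (r - 2)*(r + 2)*(r + 2)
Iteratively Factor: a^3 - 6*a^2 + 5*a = (a)*(a^2 - 6*a + 5) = a*(a - 5)*(a - 1)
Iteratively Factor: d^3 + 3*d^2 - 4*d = (d)*(d^2 + 3*d - 4) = d*(d - 1)*(d + 4)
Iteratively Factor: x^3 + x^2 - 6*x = (x)*(x^2 + x - 6) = x*(x + 3)*(x - 2)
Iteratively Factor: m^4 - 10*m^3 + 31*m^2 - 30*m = (m - 3)*(m^3 - 7*m^2 + 10*m) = m*(m - 3)*(m^2 - 7*m + 10) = m*(m - 5)*(m - 3)*(m - 2)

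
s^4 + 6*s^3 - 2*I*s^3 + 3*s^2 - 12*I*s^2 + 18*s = s*(s + 6)*(s - 3*I)*(s + I)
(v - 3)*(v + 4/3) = v^2 - 5*v/3 - 4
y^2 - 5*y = y*(y - 5)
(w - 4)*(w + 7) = w^2 + 3*w - 28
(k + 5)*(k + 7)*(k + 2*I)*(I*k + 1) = I*k^4 - k^3 + 12*I*k^3 - 12*k^2 + 37*I*k^2 - 35*k + 24*I*k + 70*I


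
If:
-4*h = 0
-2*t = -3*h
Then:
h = 0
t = 0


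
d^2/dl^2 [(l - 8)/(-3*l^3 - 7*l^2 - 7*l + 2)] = 2*(-(l - 8)*(9*l^2 + 14*l + 7)^2 + (9*l^2 + 14*l + (l - 8)*(9*l + 7) + 7)*(3*l^3 + 7*l^2 + 7*l - 2))/(3*l^3 + 7*l^2 + 7*l - 2)^3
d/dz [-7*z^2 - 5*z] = -14*z - 5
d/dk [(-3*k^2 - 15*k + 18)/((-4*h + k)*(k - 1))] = 6*(2*h + 3)/(16*h^2 - 8*h*k + k^2)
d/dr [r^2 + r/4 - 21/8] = 2*r + 1/4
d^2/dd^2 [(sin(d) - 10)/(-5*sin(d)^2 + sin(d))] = 5*(5*sin(d)^2 - 199*sin(d) + 20 + 298/sin(d) - 60/sin(d)^2 + 4/sin(d)^3)/(5*sin(d) - 1)^3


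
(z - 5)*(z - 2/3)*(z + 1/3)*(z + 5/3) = z^4 - 11*z^3/3 - 67*z^2/9 + 95*z/27 + 50/27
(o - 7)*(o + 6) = o^2 - o - 42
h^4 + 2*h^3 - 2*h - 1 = (h - 1)*(h + 1)^3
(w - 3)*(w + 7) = w^2 + 4*w - 21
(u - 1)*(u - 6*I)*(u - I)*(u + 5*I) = u^4 - u^3 - 2*I*u^3 + 29*u^2 + 2*I*u^2 - 29*u - 30*I*u + 30*I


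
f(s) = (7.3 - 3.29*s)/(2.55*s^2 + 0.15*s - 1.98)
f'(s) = (7.3 - 3.29*s)*(-5.1*s - 0.15)/(2.55*s^2 + 0.15*s - 1.98)^2 - 3.29/(2.55*s^2 + 0.15*s - 1.98)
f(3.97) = -0.15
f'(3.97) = -0.01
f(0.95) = 9.00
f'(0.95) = -104.00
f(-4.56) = 0.44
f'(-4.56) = 0.14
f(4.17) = -0.15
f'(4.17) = -0.00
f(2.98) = -0.12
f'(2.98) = -0.07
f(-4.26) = 0.49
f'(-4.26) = 0.17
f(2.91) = -0.11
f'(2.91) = -0.08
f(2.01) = 0.08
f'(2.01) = -0.48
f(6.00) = -0.14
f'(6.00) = 0.01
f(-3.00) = 0.84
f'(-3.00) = 0.46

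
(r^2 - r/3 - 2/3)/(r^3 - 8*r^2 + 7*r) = (r + 2/3)/(r*(r - 7))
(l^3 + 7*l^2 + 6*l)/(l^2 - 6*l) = (l^2 + 7*l + 6)/(l - 6)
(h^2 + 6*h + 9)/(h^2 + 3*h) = (h + 3)/h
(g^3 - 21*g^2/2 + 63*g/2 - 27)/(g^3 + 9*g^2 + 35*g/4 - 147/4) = 2*(g^2 - 9*g + 18)/(2*g^2 + 21*g + 49)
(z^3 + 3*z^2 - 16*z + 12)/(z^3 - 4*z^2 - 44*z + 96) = (z - 1)/(z - 8)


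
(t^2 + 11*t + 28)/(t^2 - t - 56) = (t + 4)/(t - 8)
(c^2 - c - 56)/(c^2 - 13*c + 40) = (c + 7)/(c - 5)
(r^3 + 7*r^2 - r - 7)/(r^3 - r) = (r + 7)/r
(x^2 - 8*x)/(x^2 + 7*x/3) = 3*(x - 8)/(3*x + 7)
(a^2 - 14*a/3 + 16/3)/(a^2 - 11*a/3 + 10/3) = (3*a - 8)/(3*a - 5)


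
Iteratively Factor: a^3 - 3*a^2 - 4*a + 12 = (a + 2)*(a^2 - 5*a + 6) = (a - 3)*(a + 2)*(a - 2)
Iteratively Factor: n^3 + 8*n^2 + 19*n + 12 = (n + 1)*(n^2 + 7*n + 12) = (n + 1)*(n + 4)*(n + 3)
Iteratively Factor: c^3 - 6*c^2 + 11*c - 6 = (c - 3)*(c^2 - 3*c + 2) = (c - 3)*(c - 1)*(c - 2)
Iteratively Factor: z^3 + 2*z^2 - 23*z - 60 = (z + 3)*(z^2 - z - 20) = (z - 5)*(z + 3)*(z + 4)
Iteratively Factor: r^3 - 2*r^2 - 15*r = (r - 5)*(r^2 + 3*r) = (r - 5)*(r + 3)*(r)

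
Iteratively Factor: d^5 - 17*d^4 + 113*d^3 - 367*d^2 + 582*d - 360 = (d - 2)*(d^4 - 15*d^3 + 83*d^2 - 201*d + 180) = (d - 3)*(d - 2)*(d^3 - 12*d^2 + 47*d - 60) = (d - 5)*(d - 3)*(d - 2)*(d^2 - 7*d + 12) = (d - 5)*(d - 3)^2*(d - 2)*(d - 4)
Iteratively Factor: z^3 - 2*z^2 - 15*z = (z)*(z^2 - 2*z - 15) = z*(z - 5)*(z + 3)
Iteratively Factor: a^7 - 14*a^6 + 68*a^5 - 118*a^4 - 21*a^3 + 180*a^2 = (a - 4)*(a^6 - 10*a^5 + 28*a^4 - 6*a^3 - 45*a^2) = (a - 4)*(a - 3)*(a^5 - 7*a^4 + 7*a^3 + 15*a^2) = (a - 4)*(a - 3)*(a + 1)*(a^4 - 8*a^3 + 15*a^2) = a*(a - 4)*(a - 3)*(a + 1)*(a^3 - 8*a^2 + 15*a) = a*(a - 5)*(a - 4)*(a - 3)*(a + 1)*(a^2 - 3*a) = a*(a - 5)*(a - 4)*(a - 3)^2*(a + 1)*(a)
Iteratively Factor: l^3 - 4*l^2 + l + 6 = (l - 3)*(l^2 - l - 2) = (l - 3)*(l - 2)*(l + 1)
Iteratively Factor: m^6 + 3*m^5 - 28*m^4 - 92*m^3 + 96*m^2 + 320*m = (m + 4)*(m^5 - m^4 - 24*m^3 + 4*m^2 + 80*m) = (m - 5)*(m + 4)*(m^4 + 4*m^3 - 4*m^2 - 16*m) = m*(m - 5)*(m + 4)*(m^3 + 4*m^2 - 4*m - 16) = m*(m - 5)*(m - 2)*(m + 4)*(m^2 + 6*m + 8) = m*(m - 5)*(m - 2)*(m + 4)^2*(m + 2)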